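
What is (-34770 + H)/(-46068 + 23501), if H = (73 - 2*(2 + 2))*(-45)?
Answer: 37695/22567 ≈ 1.6704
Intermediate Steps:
H = -2925 (H = (73 - 2*4)*(-45) = (73 - 8)*(-45) = 65*(-45) = -2925)
(-34770 + H)/(-46068 + 23501) = (-34770 - 2925)/(-46068 + 23501) = -37695/(-22567) = -37695*(-1/22567) = 37695/22567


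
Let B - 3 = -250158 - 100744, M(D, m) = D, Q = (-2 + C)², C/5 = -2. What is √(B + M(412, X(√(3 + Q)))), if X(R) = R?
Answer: 9*I*√4327 ≈ 592.02*I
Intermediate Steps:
C = -10 (C = 5*(-2) = -10)
Q = 144 (Q = (-2 - 10)² = (-12)² = 144)
B = -350899 (B = 3 + (-250158 - 100744) = 3 - 350902 = -350899)
√(B + M(412, X(√(3 + Q)))) = √(-350899 + 412) = √(-350487) = 9*I*√4327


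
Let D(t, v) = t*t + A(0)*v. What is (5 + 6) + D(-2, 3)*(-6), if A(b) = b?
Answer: -13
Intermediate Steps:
D(t, v) = t² (D(t, v) = t*t + 0*v = t² + 0 = t²)
(5 + 6) + D(-2, 3)*(-6) = (5 + 6) + (-2)²*(-6) = 11 + 4*(-6) = 11 - 24 = -13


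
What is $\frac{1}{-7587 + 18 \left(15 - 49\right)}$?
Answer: $- \frac{1}{8199} \approx -0.00012197$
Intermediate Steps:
$\frac{1}{-7587 + 18 \left(15 - 49\right)} = \frac{1}{-7587 + 18 \left(-34\right)} = \frac{1}{-7587 - 612} = \frac{1}{-8199} = - \frac{1}{8199}$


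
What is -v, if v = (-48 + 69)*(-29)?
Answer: 609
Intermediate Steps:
v = -609 (v = 21*(-29) = -609)
-v = -1*(-609) = 609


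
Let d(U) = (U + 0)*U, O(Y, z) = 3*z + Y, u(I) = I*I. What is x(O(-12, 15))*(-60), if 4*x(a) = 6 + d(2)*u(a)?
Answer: -65430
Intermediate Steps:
u(I) = I²
O(Y, z) = Y + 3*z
d(U) = U² (d(U) = U*U = U²)
x(a) = 3/2 + a² (x(a) = (6 + 2²*a²)/4 = (6 + 4*a²)/4 = 3/2 + a²)
x(O(-12, 15))*(-60) = (3/2 + (-12 + 3*15)²)*(-60) = (3/2 + (-12 + 45)²)*(-60) = (3/2 + 33²)*(-60) = (3/2 + 1089)*(-60) = (2181/2)*(-60) = -65430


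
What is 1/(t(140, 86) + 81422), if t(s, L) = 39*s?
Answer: 1/86882 ≈ 1.1510e-5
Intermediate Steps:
1/(t(140, 86) + 81422) = 1/(39*140 + 81422) = 1/(5460 + 81422) = 1/86882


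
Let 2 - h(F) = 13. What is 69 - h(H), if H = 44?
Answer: 80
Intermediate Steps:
h(F) = -11 (h(F) = 2 - 1*13 = 2 - 13 = -11)
69 - h(H) = 69 - 1*(-11) = 69 + 11 = 80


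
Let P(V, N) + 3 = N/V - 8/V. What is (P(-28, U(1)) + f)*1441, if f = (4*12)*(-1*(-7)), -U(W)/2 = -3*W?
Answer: 6719383/14 ≈ 4.7996e+5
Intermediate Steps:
U(W) = 6*W (U(W) = -(-6)*W = 6*W)
P(V, N) = -3 - 8/V + N/V (P(V, N) = -3 + (N/V - 8/V) = -3 + (-8/V + N/V) = -3 - 8/V + N/V)
f = 336 (f = 48*7 = 336)
(P(-28, U(1)) + f)*1441 = ((-8 + 6*1 - 3*(-28))/(-28) + 336)*1441 = (-(-8 + 6 + 84)/28 + 336)*1441 = (-1/28*82 + 336)*1441 = (-41/14 + 336)*1441 = (4663/14)*1441 = 6719383/14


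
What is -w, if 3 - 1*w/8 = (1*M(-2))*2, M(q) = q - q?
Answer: -24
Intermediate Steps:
M(q) = 0
w = 24 (w = 24 - 8*1*0*2 = 24 - 0*2 = 24 - 8*0 = 24 + 0 = 24)
-w = -1*24 = -24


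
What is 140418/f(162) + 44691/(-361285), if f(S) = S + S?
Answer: 2817579847/6503130 ≈ 433.27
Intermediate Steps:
f(S) = 2*S
140418/f(162) + 44691/(-361285) = 140418/((2*162)) + 44691/(-361285) = 140418/324 + 44691*(-1/361285) = 140418*(1/324) - 44691/361285 = 7801/18 - 44691/361285 = 2817579847/6503130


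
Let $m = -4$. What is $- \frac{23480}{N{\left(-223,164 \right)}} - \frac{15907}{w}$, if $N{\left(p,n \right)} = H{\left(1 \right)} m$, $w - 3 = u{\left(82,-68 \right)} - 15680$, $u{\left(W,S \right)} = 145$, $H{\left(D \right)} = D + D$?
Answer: $\frac{45602327}{15532} \approx 2936.0$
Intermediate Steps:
$H{\left(D \right)} = 2 D$
$w = -15532$ ($w = 3 + \left(145 - 15680\right) = 3 - 15535 = -15532$)
$N{\left(p,n \right)} = -8$ ($N{\left(p,n \right)} = 2 \cdot 1 \left(-4\right) = 2 \left(-4\right) = -8$)
$- \frac{23480}{N{\left(-223,164 \right)}} - \frac{15907}{w} = - \frac{23480}{-8} - \frac{15907}{-15532} = \left(-23480\right) \left(- \frac{1}{8}\right) - - \frac{15907}{15532} = 2935 + \frac{15907}{15532} = \frac{45602327}{15532}$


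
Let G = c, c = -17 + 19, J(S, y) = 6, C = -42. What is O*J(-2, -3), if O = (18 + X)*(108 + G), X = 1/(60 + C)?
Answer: 35750/3 ≈ 11917.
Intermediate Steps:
X = 1/18 (X = 1/(60 - 42) = 1/18 ≈ 0.055556)
c = 2
G = 2
O = 17875/9 (O = (18 + 1/18)*(108 + 2) = (325/18)*110 = 17875/9 ≈ 1986.1)
O*J(-2, -3) = (17875/9)*6 = 35750/3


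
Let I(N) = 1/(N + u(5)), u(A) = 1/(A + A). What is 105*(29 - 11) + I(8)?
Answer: 153100/81 ≈ 1890.1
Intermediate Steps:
u(A) = 1/(2*A)
I(N) = 1/(⅒ + N) (I(N) = 1/(N + (½)/5) = 1/(N + (½)*(⅕)) = 1/(N + ⅒) = 1/(⅒ + N))
105*(29 - 11) + I(8) = 105*(29 - 11) + 10/(1 + 10*8) = 105*18 + 10/(1 + 80) = 1890 + 10/81 = 153100/81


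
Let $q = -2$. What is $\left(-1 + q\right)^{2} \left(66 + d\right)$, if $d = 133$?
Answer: $1791$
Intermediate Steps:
$\left(-1 + q\right)^{2} \left(66 + d\right) = \left(-1 - 2\right)^{2} \left(66 + 133\right) = \left(-3\right)^{2} \cdot 199 = 9 \cdot 199 = 1791$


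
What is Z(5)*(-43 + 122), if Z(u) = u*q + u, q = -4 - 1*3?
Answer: -2370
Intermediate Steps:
q = -7 (q = -4 - 3 = -7)
Z(u) = -6*u (Z(u) = u*(-7) + u = -7*u + u = -6*u)
Z(5)*(-43 + 122) = (-6*5)*(-43 + 122) = -30*79 = -2370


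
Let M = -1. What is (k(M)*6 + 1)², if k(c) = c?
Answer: 25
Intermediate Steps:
(k(M)*6 + 1)² = (-1*6 + 1)² = (-6 + 1)² = (-5)² = 25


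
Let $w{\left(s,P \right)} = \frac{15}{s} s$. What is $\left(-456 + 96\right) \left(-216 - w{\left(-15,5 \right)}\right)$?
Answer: $83160$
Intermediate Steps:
$w{\left(s,P \right)} = 15$
$\left(-456 + 96\right) \left(-216 - w{\left(-15,5 \right)}\right) = \left(-456 + 96\right) \left(-216 - 15\right) = - 360 \left(-216 - 15\right) = \left(-360\right) \left(-231\right) = 83160$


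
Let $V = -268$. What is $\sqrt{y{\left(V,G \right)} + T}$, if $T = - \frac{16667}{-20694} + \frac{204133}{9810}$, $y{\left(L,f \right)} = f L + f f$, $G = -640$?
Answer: $\frac{\sqrt{18480081321490465855}}{5639115} \approx 762.33$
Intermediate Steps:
$y{\left(L,f \right)} = f^{2} + L f$ ($y{\left(L,f \right)} = L f + f^{2} = f^{2} + L f$)
$T = \frac{365652631}{16917345}$ ($T = \left(-16667\right) \left(- \frac{1}{20694}\right) + 204133 \cdot \frac{1}{9810} = \frac{16667}{20694} + \frac{204133}{9810} = \frac{365652631}{16917345} \approx 21.614$)
$\sqrt{y{\left(V,G \right)} + T} = \sqrt{- 640 \left(-268 - 640\right) + \frac{365652631}{16917345}} = \sqrt{\left(-640\right) \left(-908\right) + \frac{365652631}{16917345}} = \sqrt{581120 + \frac{365652631}{16917345}} = \sqrt{\frac{9831373179031}{16917345}} = \frac{\sqrt{18480081321490465855}}{5639115}$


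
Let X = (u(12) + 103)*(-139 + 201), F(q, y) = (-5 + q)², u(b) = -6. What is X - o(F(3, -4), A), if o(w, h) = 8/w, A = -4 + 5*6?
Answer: 6012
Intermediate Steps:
A = 26 (A = -4 + 30 = 26)
X = 6014 (X = (-6 + 103)*(-139 + 201) = 97*62 = 6014)
X - o(F(3, -4), A) = 6014 - 8/((-5 + 3)²) = 6014 - 8/((-2)²) = 6014 - 8/4 = 6014 - 1*2 = 6014 - 2 = 6012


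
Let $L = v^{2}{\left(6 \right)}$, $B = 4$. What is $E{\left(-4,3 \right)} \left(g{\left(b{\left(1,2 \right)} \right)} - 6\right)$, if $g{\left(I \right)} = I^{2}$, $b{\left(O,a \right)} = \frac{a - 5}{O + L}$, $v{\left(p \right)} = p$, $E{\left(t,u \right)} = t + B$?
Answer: $0$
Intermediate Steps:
$E{\left(t,u \right)} = 4 + t$ ($E{\left(t,u \right)} = t + 4 = 4 + t$)
$L = 36$ ($L = 6^{2} = 36$)
$b{\left(O,a \right)} = \frac{-5 + a}{36 + O}$ ($b{\left(O,a \right)} = \frac{a - 5}{O + 36} = \frac{-5 + a}{36 + O}$)
$E{\left(-4,3 \right)} \left(g{\left(b{\left(1,2 \right)} \right)} - 6\right) = \left(4 - 4\right) \left(\left(\frac{-5 + 2}{36 + 1}\right)^{2} - 6\right) = 0 \left(\left(\frac{1}{37} \left(-3\right)\right)^{2} - 6\right) = 0 \left(\left(- \frac{3}{37}\right)^{2} - 6\right) = 0 \left(\frac{9}{1369} - 6\right) = 0 \left(- \frac{8205}{1369}\right) = 0$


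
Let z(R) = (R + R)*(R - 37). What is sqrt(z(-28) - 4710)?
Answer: I*sqrt(1070) ≈ 32.711*I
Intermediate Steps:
z(R) = 2*R*(-37 + R) (z(R) = (2*R)*(-37 + R) = 2*R*(-37 + R))
sqrt(z(-28) - 4710) = sqrt(2*(-28)*(-37 - 28) - 4710) = sqrt(2*(-28)*(-65) - 4710) = sqrt(3640 - 4710) = sqrt(-1070) = I*sqrt(1070)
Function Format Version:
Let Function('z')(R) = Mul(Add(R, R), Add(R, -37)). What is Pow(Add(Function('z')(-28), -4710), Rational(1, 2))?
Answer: Mul(I, Pow(1070, Rational(1, 2))) ≈ Mul(32.711, I)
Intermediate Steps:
Function('z')(R) = Mul(2, R, Add(-37, R)) (Function('z')(R) = Mul(Mul(2, R), Add(-37, R)) = Mul(2, R, Add(-37, R)))
Pow(Add(Function('z')(-28), -4710), Rational(1, 2)) = Pow(Add(Mul(2, -28, Add(-37, -28)), -4710), Rational(1, 2)) = Pow(Add(Mul(2, -28, -65), -4710), Rational(1, 2)) = Pow(Add(3640, -4710), Rational(1, 2)) = Pow(-1070, Rational(1, 2)) = Mul(I, Pow(1070, Rational(1, 2)))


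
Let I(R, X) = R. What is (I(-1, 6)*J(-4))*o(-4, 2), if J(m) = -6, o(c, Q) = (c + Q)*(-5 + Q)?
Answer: 36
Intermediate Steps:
o(c, Q) = (-5 + Q)*(Q + c) (o(c, Q) = (Q + c)*(-5 + Q) = (-5 + Q)*(Q + c))
(I(-1, 6)*J(-4))*o(-4, 2) = (-1*(-6))*(2**2 - 5*2 - 5*(-4) + 2*(-4)) = 6*(4 - 10 + 20 - 8) = 6*6 = 36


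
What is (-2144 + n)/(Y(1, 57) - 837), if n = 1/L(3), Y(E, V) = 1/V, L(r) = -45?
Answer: 1833139/715620 ≈ 2.5616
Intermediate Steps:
n = -1/45 (n = 1/(-45) = -1/45 ≈ -0.022222)
(-2144 + n)/(Y(1, 57) - 837) = (-2144 - 1/45)/(1/57 - 837) = -96481/(45*(1/57 - 837)) = -96481/(45*(-47708/57)) = -96481/45*(-57/47708) = 1833139/715620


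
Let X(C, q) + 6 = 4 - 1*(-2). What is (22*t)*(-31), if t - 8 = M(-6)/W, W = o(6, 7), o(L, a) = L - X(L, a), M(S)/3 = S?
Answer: -3410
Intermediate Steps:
M(S) = 3*S
X(C, q) = 0 (X(C, q) = -6 + (4 - 1*(-2)) = -6 + (4 + 2) = -6 + 6 = 0)
o(L, a) = L (o(L, a) = L - 1*0 = L + 0 = L)
W = 6
t = 5 (t = 8 + (3*(-6))/6 = 8 - 18*⅙ = 8 - 3 = 5)
(22*t)*(-31) = (22*5)*(-31) = 110*(-31) = -3410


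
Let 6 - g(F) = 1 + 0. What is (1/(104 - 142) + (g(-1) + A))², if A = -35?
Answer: 1301881/1444 ≈ 901.58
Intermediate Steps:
g(F) = 5 (g(F) = 6 - (1 + 0) = 6 - 1*1 = 6 - 1 = 5)
(1/(104 - 142) + (g(-1) + A))² = (1/(104 - 142) + (5 - 35))² = (1/(-38) - 30)² = (-1/38 - 30)² = (-1141/38)² = 1301881/1444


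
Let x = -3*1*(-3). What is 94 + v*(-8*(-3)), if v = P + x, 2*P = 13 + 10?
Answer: 586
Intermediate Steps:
P = 23/2 (P = (13 + 10)/2 = (½)*23 = 23/2 ≈ 11.500)
x = 9 (x = -3*(-3) = 9)
v = 41/2 (v = 23/2 + 9 = 41/2 ≈ 20.500)
94 + v*(-8*(-3)) = 94 + 41*(-8*(-3))/2 = 94 + (41/2)*24 = 94 + 492 = 586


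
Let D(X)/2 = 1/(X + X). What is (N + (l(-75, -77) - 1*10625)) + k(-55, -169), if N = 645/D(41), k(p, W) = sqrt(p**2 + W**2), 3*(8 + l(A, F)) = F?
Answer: 47359/3 + sqrt(31586) ≈ 15964.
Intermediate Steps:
D(X) = 1/X (D(X) = 2/(X + X) = 2/((2*X)) = 2*(1/(2*X)) = 1/X)
l(A, F) = -8 + F/3
k(p, W) = sqrt(W**2 + p**2)
N = 26445 (N = 645/(1/41) = 645*41 = 26445)
(N + (l(-75, -77) - 1*10625)) + k(-55, -169) = (26445 + ((-8 + (1/3)*(-77)) - 1*10625)) + sqrt((-169)**2 + (-55)**2) = (26445 + ((-8 - 77/3) - 10625)) + sqrt(28561 + 3025) = (26445 + (-101/3 - 10625)) + sqrt(31586) = (26445 - 31976/3) + sqrt(31586) = 47359/3 + sqrt(31586)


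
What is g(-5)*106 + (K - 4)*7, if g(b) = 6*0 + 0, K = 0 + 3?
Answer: -7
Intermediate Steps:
K = 3
g(b) = 0 (g(b) = 0 + 0 = 0)
g(-5)*106 + (K - 4)*7 = 0*106 + (3 - 4)*7 = 0 - 1*7 = 0 - 7 = -7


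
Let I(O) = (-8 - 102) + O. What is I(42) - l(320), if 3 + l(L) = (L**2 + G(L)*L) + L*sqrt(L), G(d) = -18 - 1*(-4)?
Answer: -97985 - 2560*sqrt(5) ≈ -1.0371e+5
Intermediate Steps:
G(d) = -14 (G(d) = -18 + 4 = -14)
I(O) = -110 + O
l(L) = -3 + L**2 + L**(3/2) - 14*L (l(L) = -3 + ((L**2 - 14*L) + L*sqrt(L)) = -3 + ((L**2 - 14*L) + L**(3/2)) = -3 + (L**2 + L**(3/2) - 14*L) = -3 + L**2 + L**(3/2) - 14*L)
I(42) - l(320) = (-110 + 42) - (-3 + 320**2 + 320**(3/2) - 14*320) = -68 - (-3 + 102400 + 2560*sqrt(5) - 4480) = -68 - (97917 + 2560*sqrt(5)) = -68 + (-97917 - 2560*sqrt(5)) = -97985 - 2560*sqrt(5)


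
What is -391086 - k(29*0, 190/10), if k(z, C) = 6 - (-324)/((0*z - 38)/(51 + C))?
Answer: -7419408/19 ≈ -3.9050e+5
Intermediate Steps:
k(z, C) = -8148/19 - 162*C/19 (k(z, C) = 6 - (-324)/((0 - 38)/(51 + C)) = 6 - (-324)/((-38/(51 + C))) = 6 - (-324)*(-51/38 - C/38) = 6 - (8262/19 + 162*C/19) = 6 + (-8262/19 - 162*C/19) = -8148/19 - 162*C/19)
-391086 - k(29*0, 190/10) = -391086 - (-8148/19 - 1620/10) = -391086 - (-8148/19 - 162/19*19) = -391086 - (-8148/19 - 162) = -391086 - 1*(-11226/19) = -391086 + 11226/19 = -7419408/19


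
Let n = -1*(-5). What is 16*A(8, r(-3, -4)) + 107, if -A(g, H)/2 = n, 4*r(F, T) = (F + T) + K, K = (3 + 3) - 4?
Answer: -53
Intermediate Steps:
K = 2 (K = 6 - 4 = 2)
r(F, T) = ½ + F/4 + T/4 (r(F, T) = ((F + T) + 2)/4 = (2 + F + T)/4 = ½ + F/4 + T/4)
n = 5
A(g, H) = -10 (A(g, H) = -2*5 = -10)
16*A(8, r(-3, -4)) + 107 = 16*(-10) + 107 = -160 + 107 = -53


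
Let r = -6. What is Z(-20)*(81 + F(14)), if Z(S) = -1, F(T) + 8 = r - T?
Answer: -53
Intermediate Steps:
F(T) = -14 - T (F(T) = -8 + (-6 - T) = -14 - T)
Z(-20)*(81 + F(14)) = -(81 + (-14 - 1*14)) = -(81 + (-14 - 14)) = -(81 - 28) = -1*53 = -53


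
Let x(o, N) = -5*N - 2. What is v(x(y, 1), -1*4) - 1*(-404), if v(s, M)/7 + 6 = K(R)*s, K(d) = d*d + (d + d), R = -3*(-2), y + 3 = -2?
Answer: -1990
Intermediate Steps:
y = -5 (y = -3 - 2 = -5)
R = 6
x(o, N) = -2 - 5*N
K(d) = d**2 + 2*d
v(s, M) = -42 + 336*s (v(s, M) = -42 + 7*((6*(2 + 6))*s) = -42 + 7*((6*8)*s) = -42 + 7*(48*s) = -42 + 336*s)
v(x(y, 1), -1*4) - 1*(-404) = (-42 + 336*(-2 - 5*1)) - 1*(-404) = (-42 + 336*(-2 - 5)) + 404 = (-42 + 336*(-7)) + 404 = (-42 - 2352) + 404 = -2394 + 404 = -1990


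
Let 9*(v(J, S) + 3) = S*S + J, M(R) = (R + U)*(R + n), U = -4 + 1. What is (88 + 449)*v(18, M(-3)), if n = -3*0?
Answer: 18795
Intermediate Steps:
U = -3
n = 0
M(R) = R*(-3 + R) (M(R) = (R - 3)*(R + 0) = (-3 + R)*R = R*(-3 + R))
v(J, S) = -3 + J/9 + S²/9 (v(J, S) = -3 + (S*S + J)/9 = -3 + (S² + J)/9 = -3 + (J + S²)/9 = -3 + (J/9 + S²/9) = -3 + J/9 + S²/9)
(88 + 449)*v(18, M(-3)) = (88 + 449)*(-3 + (⅑)*18 + (-3*(-3 - 3))²/9) = 537*(-3 + 2 + (-3*(-6))²/9) = 537*(-3 + 2 + (⅑)*18²) = 537*(-3 + 2 + (⅑)*324) = 537*(-3 + 2 + 36) = 537*35 = 18795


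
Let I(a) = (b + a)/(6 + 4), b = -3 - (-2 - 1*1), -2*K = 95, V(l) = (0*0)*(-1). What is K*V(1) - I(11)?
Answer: -11/10 ≈ -1.1000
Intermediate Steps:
V(l) = 0 (V(l) = 0*(-1) = 0)
K = -95/2 (K = -½*95 = -95/2 ≈ -47.500)
b = 0 (b = -3 - (-2 - 1) = -3 - 1*(-3) = -3 + 3 = 0)
I(a) = a/10 (I(a) = (0 + a)/(6 + 4) = a/10)
K*V(1) - I(11) = -95/2*0 - 11/10 = 0 - 1*11/10 = 0 - 11/10 = -11/10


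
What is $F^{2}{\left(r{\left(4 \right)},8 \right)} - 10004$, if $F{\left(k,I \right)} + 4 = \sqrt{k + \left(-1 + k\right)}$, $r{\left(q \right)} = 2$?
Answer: $-10004 + \left(4 - \sqrt{3}\right)^{2} \approx -9998.9$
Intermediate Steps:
$F{\left(k,I \right)} = -4 + \sqrt{-1 + 2 k}$ ($F{\left(k,I \right)} = -4 + \sqrt{k + \left(-1 + k\right)} = -4 + \sqrt{-1 + 2 k}$)
$F^{2}{\left(r{\left(4 \right)},8 \right)} - 10004 = \left(-4 + \sqrt{-1 + 2 \cdot 2}\right)^{2} - 10004 = \left(-4 + \sqrt{-1 + 4}\right)^{2} - 10004 = \left(-4 + \sqrt{3}\right)^{2} - 10004 = -10004 + \left(-4 + \sqrt{3}\right)^{2}$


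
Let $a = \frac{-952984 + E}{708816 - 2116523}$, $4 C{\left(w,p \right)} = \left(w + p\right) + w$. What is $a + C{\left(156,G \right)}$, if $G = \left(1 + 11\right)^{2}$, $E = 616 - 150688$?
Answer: $\frac{161581654}{1407707} \approx 114.78$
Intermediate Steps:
$E = -150072$ ($E = 616 - 150688 = -150072$)
$G = 144$ ($G = 12^{2} = 144$)
$C{\left(w,p \right)} = \frac{w}{2} + \frac{p}{4}$ ($C{\left(w,p \right)} = \frac{\left(w + p\right) + w}{4} = \frac{\left(p + w\right) + w}{4} = \frac{p + 2 w}{4} = \frac{w}{2} + \frac{p}{4}$)
$a = \frac{1103056}{1407707}$ ($a = \frac{-952984 - 150072}{708816 - 2116523} = - \frac{1103056}{-1407707} = \left(-1103056\right) \left(- \frac{1}{1407707}\right) = \frac{1103056}{1407707} \approx 0.78358$)
$a + C{\left(156,G \right)} = \frac{1103056}{1407707} + \left(\frac{1}{2} \cdot 156 + \frac{1}{4} \cdot 144\right) = \frac{1103056}{1407707} + \left(78 + 36\right) = \frac{1103056}{1407707} + 114 = \frac{161581654}{1407707}$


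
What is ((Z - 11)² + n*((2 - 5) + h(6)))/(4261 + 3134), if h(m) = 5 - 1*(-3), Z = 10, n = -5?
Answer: -8/2465 ≈ -0.0032454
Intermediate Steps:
h(m) = 8 (h(m) = 5 + 3 = 8)
((Z - 11)² + n*((2 - 5) + h(6)))/(4261 + 3134) = ((10 - 11)² - 5*((2 - 5) + 8))/(4261 + 3134) = ((-1)² - 5*(-3 + 8))/7395 = (1 - 5*5)*(1/7395) = (1 - 25)*(1/7395) = -24*1/7395 = -8/2465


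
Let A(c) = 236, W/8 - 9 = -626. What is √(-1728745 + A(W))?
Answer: 17*I*√5981 ≈ 1314.7*I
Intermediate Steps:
W = -4936 (W = 72 + 8*(-626) = 72 - 5008 = -4936)
√(-1728745 + A(W)) = √(-1728745 + 236) = √(-1728509) = 17*I*√5981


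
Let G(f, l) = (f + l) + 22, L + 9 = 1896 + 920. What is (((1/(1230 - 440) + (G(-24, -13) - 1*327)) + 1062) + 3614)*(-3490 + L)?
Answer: -2338497063/790 ≈ -2.9601e+6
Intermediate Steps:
L = 2807 (L = -9 + (1896 + 920) = -9 + 2816 = 2807)
G(f, l) = 22 + f + l
(((1/(1230 - 440) + (G(-24, -13) - 1*327)) + 1062) + 3614)*(-3490 + L) = (((1/(1230 - 440) + ((22 - 24 - 13) - 1*327)) + 1062) + 3614)*(-3490 + 2807) = (((1/790 + (-15 - 327)) + 1062) + 3614)*(-683) = (((1/790 - 342) + 1062) + 3614)*(-683) = ((-270179/790 + 1062) + 3614)*(-683) = (568801/790 + 3614)*(-683) = (3423861/790)*(-683) = -2338497063/790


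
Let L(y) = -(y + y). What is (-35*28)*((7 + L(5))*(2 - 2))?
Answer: 0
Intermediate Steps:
L(y) = -2*y
(-35*28)*((7 + L(5))*(2 - 2)) = (-35*28)*((7 - 2*5)*(2 - 2)) = -980*(7 - 10)*0 = -(-2940)*0 = -980*0 = 0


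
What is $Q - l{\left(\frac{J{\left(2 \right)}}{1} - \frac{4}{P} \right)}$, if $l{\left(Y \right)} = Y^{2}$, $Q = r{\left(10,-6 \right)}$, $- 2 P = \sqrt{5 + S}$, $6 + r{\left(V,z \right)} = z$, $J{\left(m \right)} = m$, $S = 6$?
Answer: $- \frac{240}{11} - \frac{32 \sqrt{11}}{11} \approx -31.467$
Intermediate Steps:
$r{\left(V,z \right)} = -6 + z$
$P = - \frac{\sqrt{11}}{2}$ ($P = - \frac{\sqrt{5 + 6}}{2} = - \frac{\sqrt{11}}{2} \approx -1.6583$)
$Q = -12$ ($Q = -6 - 6 = -12$)
$Q - l{\left(\frac{J{\left(2 \right)}}{1} - \frac{4}{P} \right)} = -12 - \left(\frac{2}{1} - \frac{4}{\left(- \frac{1}{2}\right) \sqrt{11}}\right)^{2} = -12 - \left(2 \cdot 1 - 4 \left(- \frac{2 \sqrt{11}}{11}\right)\right)^{2} = -12 - \left(2 + \frac{8 \sqrt{11}}{11}\right)^{2}$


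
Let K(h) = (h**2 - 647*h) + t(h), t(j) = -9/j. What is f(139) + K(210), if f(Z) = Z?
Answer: -6414173/70 ≈ -91631.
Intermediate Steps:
K(h) = h**2 - 647*h - 9/h (K(h) = (h**2 - 647*h) - 9/h = h**2 - 647*h - 9/h)
f(139) + K(210) = 139 + (-9 + 210**2*(-647 + 210))/210 = 139 + (-9 + 44100*(-437))/210 = 139 + (-9 - 19271700)/210 = 139 + (1/210)*(-19271709) = 139 - 6423903/70 = -6414173/70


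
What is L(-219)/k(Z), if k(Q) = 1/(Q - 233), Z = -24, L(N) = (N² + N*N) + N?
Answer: -24595671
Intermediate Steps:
L(N) = N + 2*N² (L(N) = (N² + N²) + N = 2*N² + N = N + 2*N²)
k(Q) = 1/(-233 + Q)
L(-219)/k(Z) = (-219*(1 + 2*(-219)))/(1/(-233 - 24)) = (-219*(1 - 438))/(1/(-257)) = (-219*(-437))/(-1/257) = 95703*(-257) = -24595671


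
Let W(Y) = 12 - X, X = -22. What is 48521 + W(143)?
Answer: 48555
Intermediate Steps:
W(Y) = 34 (W(Y) = 12 - 1*(-22) = 12 + 22 = 34)
48521 + W(143) = 48521 + 34 = 48555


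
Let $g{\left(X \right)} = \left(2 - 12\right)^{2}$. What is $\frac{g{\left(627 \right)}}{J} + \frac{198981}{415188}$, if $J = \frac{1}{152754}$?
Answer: $\frac{704684774909}{46132} \approx 1.5275 \cdot 10^{7}$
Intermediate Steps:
$g{\left(X \right)} = 100$ ($g{\left(X \right)} = \left(-10\right)^{2} = 100$)
$J = \frac{1}{152754} \approx 6.5465 \cdot 10^{-6}$
$\frac{g{\left(627 \right)}}{J} + \frac{198981}{415188} = 100 \frac{1}{\frac{1}{152754}} + \frac{198981}{415188} = 100 \cdot 152754 + 198981 \cdot \frac{1}{415188} = 15275400 + \frac{22109}{46132} = \frac{704684774909}{46132}$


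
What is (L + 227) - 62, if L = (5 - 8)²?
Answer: 174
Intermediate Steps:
L = 9 (L = (-3)² = 9)
(L + 227) - 62 = (9 + 227) - 62 = 236 - 62 = 174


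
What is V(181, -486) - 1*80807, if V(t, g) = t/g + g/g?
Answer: -39271897/486 ≈ -80806.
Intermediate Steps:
V(t, g) = 1 + t/g (V(t, g) = t/g + 1 = 1 + t/g)
V(181, -486) - 1*80807 = (-486 + 181)/(-486) - 1*80807 = -1/486*(-305) - 80807 = 305/486 - 80807 = -39271897/486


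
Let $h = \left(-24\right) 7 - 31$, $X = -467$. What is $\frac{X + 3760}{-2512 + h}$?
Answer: $- \frac{3293}{2711} \approx -1.2147$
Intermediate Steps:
$h = -199$ ($h = -168 - 31 = -199$)
$\frac{X + 3760}{-2512 + h} = \frac{-467 + 3760}{-2512 - 199} = \frac{3293}{-2711} = 3293 \left(- \frac{1}{2711}\right) = - \frac{3293}{2711}$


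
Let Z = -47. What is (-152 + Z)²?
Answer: 39601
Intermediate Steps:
(-152 + Z)² = (-152 - 47)² = (-199)² = 39601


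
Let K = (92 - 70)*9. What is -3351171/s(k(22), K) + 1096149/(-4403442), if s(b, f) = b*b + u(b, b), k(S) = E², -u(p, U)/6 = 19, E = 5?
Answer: -4919082420907/750052954 ≈ -6558.3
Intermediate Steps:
u(p, U) = -114 (u(p, U) = -6*19 = -114)
K = 198 (K = 22*9 = 198)
k(S) = 25 (k(S) = 5² = 25)
s(b, f) = -114 + b² (s(b, f) = b*b - 114 = b² - 114 = -114 + b²)
-3351171/s(k(22), K) + 1096149/(-4403442) = -3351171/(-114 + 25²) + 1096149/(-4403442) = -3351171/(-114 + 625) + 1096149*(-1/4403442) = -3351171/511 - 365383/1467814 = -4919082420907/750052954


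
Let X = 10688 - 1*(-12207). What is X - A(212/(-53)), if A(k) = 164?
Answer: 22731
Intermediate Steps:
X = 22895 (X = 10688 + 12207 = 22895)
X - A(212/(-53)) = 22895 - 1*164 = 22895 - 164 = 22731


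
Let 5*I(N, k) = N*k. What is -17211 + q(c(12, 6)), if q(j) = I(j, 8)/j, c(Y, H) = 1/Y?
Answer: -86047/5 ≈ -17209.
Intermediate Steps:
I(N, k) = N*k/5 (I(N, k) = (N*k)/5 = N*k/5)
q(j) = 8/5 (q(j) = ((⅕)*j*8)/j = (8*j/5)/j = 8/5)
-17211 + q(c(12, 6)) = -17211 + 8/5 = -86047/5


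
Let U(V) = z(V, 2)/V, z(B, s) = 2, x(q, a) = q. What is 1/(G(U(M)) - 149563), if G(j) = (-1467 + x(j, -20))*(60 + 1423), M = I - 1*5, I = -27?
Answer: -16/37203467 ≈ -4.3007e-7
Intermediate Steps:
M = -32 (M = -27 - 1*5 = -27 - 5 = -32)
U(V) = 2/V
G(j) = -2175561 + 1483*j (G(j) = (-1467 + j)*(60 + 1423) = (-1467 + j)*1483 = -2175561 + 1483*j)
1/(G(U(M)) - 149563) = 1/((-2175561 + 1483*(2/(-32))) - 149563) = 1/((-2175561 + 1483*(2*(-1/32))) - 149563) = 1/((-2175561 + 1483*(-1/16)) - 149563) = 1/((-2175561 - 1483/16) - 149563) = 1/(-34810459/16 - 149563) = 1/(-37203467/16) = -16/37203467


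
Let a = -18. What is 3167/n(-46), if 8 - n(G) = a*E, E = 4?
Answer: 3167/80 ≈ 39.588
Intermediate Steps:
n(G) = 80 (n(G) = 8 - (-18)*4 = 8 - 1*(-72) = 8 + 72 = 80)
3167/n(-46) = 3167/80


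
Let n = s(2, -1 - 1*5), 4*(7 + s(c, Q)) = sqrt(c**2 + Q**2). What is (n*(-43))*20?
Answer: 6020 - 430*sqrt(10) ≈ 4660.2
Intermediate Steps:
s(c, Q) = -7 + sqrt(Q**2 + c**2)/4 (s(c, Q) = -7 + sqrt(c**2 + Q**2)/4 = -7 + sqrt(Q**2 + c**2)/4)
n = -7 + sqrt(10)/2 (n = -7 + sqrt((-1 - 1*5)**2 + 2**2)/4 = -7 + sqrt((-1 - 5)**2 + 4)/4 = -7 + sqrt((-6)**2 + 4)/4 = -7 + sqrt(36 + 4)/4 = -7 + sqrt(40)/4 = -7 + (2*sqrt(10))/4 = -7 + sqrt(10)/2 ≈ -5.4189)
(n*(-43))*20 = ((-7 + sqrt(10)/2)*(-43))*20 = (301 - 43*sqrt(10)/2)*20 = 6020 - 430*sqrt(10)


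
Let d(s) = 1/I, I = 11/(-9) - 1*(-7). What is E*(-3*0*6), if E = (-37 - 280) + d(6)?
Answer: 0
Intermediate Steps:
I = 52/9 (I = 11*(-⅑) + 7 = -11/9 + 7 = 52/9 ≈ 5.7778)
d(s) = 9/52 (d(s) = 1/(52/9) = 9/52)
E = -16475/52 (E = (-37 - 280) + 9/52 = -317 + 9/52 = -16475/52 ≈ -316.83)
E*(-3*0*6) = -16475*(-3*0)*6/52 = -0*6 = -16475/52*0 = 0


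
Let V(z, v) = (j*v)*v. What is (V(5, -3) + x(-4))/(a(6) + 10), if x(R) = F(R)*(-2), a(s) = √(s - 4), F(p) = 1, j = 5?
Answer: 215/49 - 43*√2/98 ≈ 3.7672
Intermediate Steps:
a(s) = √(-4 + s)
V(z, v) = 5*v² (V(z, v) = (5*v)*v = 5*v²)
x(R) = -2 (x(R) = 1*(-2) = -2)
(V(5, -3) + x(-4))/(a(6) + 10) = (5*(-3)² - 2)/(√(-4 + 6) + 10) = (5*9 - 2)/(√2 + 10) = (45 - 2)/(10 + √2) = 43/(10 + √2)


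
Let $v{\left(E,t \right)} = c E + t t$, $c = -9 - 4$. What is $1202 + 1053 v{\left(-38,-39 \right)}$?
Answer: $2122997$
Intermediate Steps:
$c = -13$ ($c = -9 - 4 = -13$)
$v{\left(E,t \right)} = t^{2} - 13 E$ ($v{\left(E,t \right)} = - 13 E + t t = - 13 E + t^{2} = t^{2} - 13 E$)
$1202 + 1053 v{\left(-38,-39 \right)} = 1202 + 1053 \left(\left(-39\right)^{2} - -494\right) = 1202 + 1053 \left(1521 + 494\right) = 1202 + 1053 \cdot 2015 = 1202 + 2121795 = 2122997$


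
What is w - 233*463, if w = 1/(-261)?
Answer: -28156420/261 ≈ -1.0788e+5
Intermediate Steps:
w = -1/261 ≈ -0.0038314
w - 233*463 = -1/261 - 233*463 = -1/261 - 107879 = -28156420/261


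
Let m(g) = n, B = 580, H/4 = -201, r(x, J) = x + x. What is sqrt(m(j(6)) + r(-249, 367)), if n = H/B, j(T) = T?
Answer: I*sqrt(10499595)/145 ≈ 22.347*I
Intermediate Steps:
r(x, J) = 2*x
H = -804 (H = 4*(-201) = -804)
n = -201/145 (n = -804/580 = -804*1/580 = -201/145 ≈ -1.3862)
m(g) = -201/145
sqrt(m(j(6)) + r(-249, 367)) = sqrt(-201/145 + 2*(-249)) = sqrt(-201/145 - 498) = sqrt(-72411/145) = I*sqrt(10499595)/145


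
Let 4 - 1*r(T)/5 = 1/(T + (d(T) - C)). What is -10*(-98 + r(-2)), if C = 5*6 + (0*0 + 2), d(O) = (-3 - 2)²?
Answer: 6970/9 ≈ 774.44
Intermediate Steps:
d(O) = 25 (d(O) = (-5)² = 25)
C = 32 (C = 30 + (0 + 2) = 30 + 2 = 32)
r(T) = 20 - 5/(-7 + T) (r(T) = 20 - 5/(T + (25 - 1*32)) = 20 - 5/(T + (25 - 32)) = 20 - 5/(T - 7) = 20 - 5/(-7 + T))
-10*(-98 + r(-2)) = -10*(-98 + 5*(-29 + 4*(-2))/(-7 - 2)) = -10*(-98 + 5*(-29 - 8)/(-9)) = -10*(-98 + 5*(-⅑)*(-37)) = -10*(-98 + 185/9) = -10*(-697/9) = 6970/9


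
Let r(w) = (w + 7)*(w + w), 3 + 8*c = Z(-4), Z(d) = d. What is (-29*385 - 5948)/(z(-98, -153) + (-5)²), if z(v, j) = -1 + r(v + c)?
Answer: -547616/582153 ≈ -0.94067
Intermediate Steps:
c = -7/8 (c = -3/8 + (⅛)*(-4) = -3/8 - ½ = -7/8 ≈ -0.87500)
r(w) = 2*w*(7 + w) (r(w) = (7 + w)*(2*w) = 2*w*(7 + w))
z(v, j) = -1 + 2*(-7/8 + v)*(49/8 + v) (z(v, j) = -1 + 2*(v - 7/8)*(7 + (v - 7/8)) = -1 + 2*(-7/8 + v)*(7 + (-7/8 + v)) = -1 + 2*(-7/8 + v)*(49/8 + v))
(-29*385 - 5948)/(z(-98, -153) + (-5)²) = (-29*385 - 5948)/((-375/32 + 2*(-98)² + (21/2)*(-98)) + (-5)²) = (-11165 - 5948)/((-375/32 + 2*9604 - 1029) + 25) = -17113/((-375/32 + 19208 - 1029) + 25) = -17113/(581353/32 + 25) = -17113/582153/32 = -17113*32/582153 = -547616/582153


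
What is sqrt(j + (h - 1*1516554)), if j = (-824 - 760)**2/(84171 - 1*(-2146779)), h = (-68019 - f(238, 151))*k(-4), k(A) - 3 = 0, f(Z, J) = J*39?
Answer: 3*I*sqrt(1068104163123878)/74365 ≈ 1318.4*I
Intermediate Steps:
f(Z, J) = 39*J
k(A) = 3 (k(A) = 3 + 0 = 3)
h = -221724 (h = (-68019 - 39*151)*3 = (-68019 - 1*5889)*3 = (-68019 - 5889)*3 = -73908*3 = -221724)
j = 418176/371825 (j = (-1584)**2/(84171 + 2146779) = 2509056/2230950 = 2509056*(1/2230950) = 418176/371825 ≈ 1.1247)
sqrt(j + (h - 1*1516554)) = sqrt(418176/371825 + (-221724 - 1*1516554)) = sqrt(418176/371825 + (-221724 - 1516554)) = sqrt(418176/371825 - 1738278) = sqrt(-646334799174/371825) = 3*I*sqrt(1068104163123878)/74365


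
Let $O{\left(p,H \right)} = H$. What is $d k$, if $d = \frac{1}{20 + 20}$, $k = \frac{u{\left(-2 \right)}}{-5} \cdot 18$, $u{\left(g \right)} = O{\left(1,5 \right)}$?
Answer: $- \frac{9}{20} \approx -0.45$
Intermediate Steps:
$u{\left(g \right)} = 5$
$k = -18$ ($k = \frac{5}{-5} \cdot 18 = 5 \left(- \frac{1}{5}\right) 18 = \left(-1\right) 18 = -18$)
$d = \frac{1}{40} \approx 0.025$
$d k = \frac{1}{40} \left(-18\right) = - \frac{9}{20}$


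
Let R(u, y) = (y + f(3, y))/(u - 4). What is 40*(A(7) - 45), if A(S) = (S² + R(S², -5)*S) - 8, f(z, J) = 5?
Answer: -160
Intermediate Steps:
R(u, y) = (5 + y)/(-4 + u) (R(u, y) = (y + 5)/(u - 4) = (5 + y)/(-4 + u))
A(S) = -8 + S² (A(S) = (S² + ((5 - 5)/(-4 + S²))*S) - 8 = (S² + (0/(-4 + S²))*S) - 8 = (S² + 0*S) - 8 = (S² + 0) - 8 = S² - 8 = -8 + S²)
40*(A(7) - 45) = 40*((-8 + 7²) - 45) = 40*((-8 + 49) - 45) = 40*(41 - 45) = 40*(-4) = -160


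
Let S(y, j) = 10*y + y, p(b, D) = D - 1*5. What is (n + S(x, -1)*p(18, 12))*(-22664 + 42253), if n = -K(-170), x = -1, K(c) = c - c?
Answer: -1508353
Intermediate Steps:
p(b, D) = -5 + D (p(b, D) = D - 5 = -5 + D)
K(c) = 0
S(y, j) = 11*y
n = 0 (n = -1*0 = 0)
(n + S(x, -1)*p(18, 12))*(-22664 + 42253) = (0 + (11*(-1))*(-5 + 12))*(-22664 + 42253) = (0 - 11*7)*19589 = (0 - 77)*19589 = -77*19589 = -1508353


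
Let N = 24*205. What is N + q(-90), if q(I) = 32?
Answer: 4952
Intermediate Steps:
N = 4920
N + q(-90) = 4920 + 32 = 4952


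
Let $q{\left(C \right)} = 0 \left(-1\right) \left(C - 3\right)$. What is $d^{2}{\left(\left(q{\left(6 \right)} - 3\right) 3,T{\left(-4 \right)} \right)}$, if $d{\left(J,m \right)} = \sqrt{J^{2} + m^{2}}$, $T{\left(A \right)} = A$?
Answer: $97$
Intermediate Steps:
$q{\left(C \right)} = 0$ ($q{\left(C \right)} = 0 \left(-3 + C\right) = 0$)
$d^{2}{\left(\left(q{\left(6 \right)} - 3\right) 3,T{\left(-4 \right)} \right)} = \left(\sqrt{\left(\left(0 - 3\right) 3\right)^{2} + \left(-4\right)^{2}}\right)^{2} = \left(\sqrt{\left(\left(-3\right) 3\right)^{2} + 16}\right)^{2} = \left(\sqrt{\left(-9\right)^{2} + 16}\right)^{2} = \left(\sqrt{81 + 16}\right)^{2} = \left(\sqrt{97}\right)^{2} = 97$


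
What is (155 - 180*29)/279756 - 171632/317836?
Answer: -12406230283/22229132004 ≈ -0.55811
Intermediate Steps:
(155 - 180*29)/279756 - 171632/317836 = (155 - 5220)*(1/279756) - 171632*1/317836 = -5065*1/279756 - 42908/79459 = -5065/279756 - 42908/79459 = -12406230283/22229132004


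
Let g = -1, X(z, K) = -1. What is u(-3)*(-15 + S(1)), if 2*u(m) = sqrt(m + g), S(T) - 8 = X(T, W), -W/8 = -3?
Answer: -8*I ≈ -8.0*I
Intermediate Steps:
W = 24 (W = -8*(-3) = 24)
S(T) = 7 (S(T) = 8 - 1 = 7)
u(m) = sqrt(-1 + m)/2 (u(m) = sqrt(m - 1)/2 = sqrt(-1 + m)/2)
u(-3)*(-15 + S(1)) = (sqrt(-1 - 3)/2)*(-15 + 7) = (sqrt(-4)/2)*(-8) = ((2*I)/2)*(-8) = I*(-8) = -8*I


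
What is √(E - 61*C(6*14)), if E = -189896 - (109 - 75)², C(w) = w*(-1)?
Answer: 2*I*√46482 ≈ 431.19*I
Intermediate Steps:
C(w) = -w
E = -191052 (E = -189896 - 1*34² = -189896 - 1*1156 = -189896 - 1156 = -191052)
√(E - 61*C(6*14)) = √(-191052 - (-61)*6*14) = √(-191052 - (-61)*84) = √(-191052 - 61*(-84)) = √(-191052 + 5124) = √(-185928) = 2*I*√46482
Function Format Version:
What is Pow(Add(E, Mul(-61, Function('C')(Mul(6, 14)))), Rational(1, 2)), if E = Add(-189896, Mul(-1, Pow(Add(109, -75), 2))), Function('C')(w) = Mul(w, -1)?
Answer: Mul(2, I, Pow(46482, Rational(1, 2))) ≈ Mul(431.19, I)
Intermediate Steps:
Function('C')(w) = Mul(-1, w)
E = -191052 (E = Add(-189896, Mul(-1, Pow(34, 2))) = Add(-189896, Mul(-1, 1156)) = Add(-189896, -1156) = -191052)
Pow(Add(E, Mul(-61, Function('C')(Mul(6, 14)))), Rational(1, 2)) = Pow(Add(-191052, Mul(-61, Mul(-1, Mul(6, 14)))), Rational(1, 2)) = Pow(Add(-191052, Mul(-61, Mul(-1, 84))), Rational(1, 2)) = Pow(Add(-191052, Mul(-61, -84)), Rational(1, 2)) = Pow(Add(-191052, 5124), Rational(1, 2)) = Pow(-185928, Rational(1, 2)) = Mul(2, I, Pow(46482, Rational(1, 2)))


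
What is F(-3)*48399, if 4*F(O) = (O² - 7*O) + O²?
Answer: 1887561/4 ≈ 4.7189e+5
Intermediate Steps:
F(O) = O²/2 - 7*O/4 (F(O) = ((O² - 7*O) + O²)/4 = (-7*O + 2*O²)/4 = O²/2 - 7*O/4)
F(-3)*48399 = ((¼)*(-3)*(-7 + 2*(-3)))*48399 = ((¼)*(-3)*(-7 - 6))*48399 = ((¼)*(-3)*(-13))*48399 = (39/4)*48399 = 1887561/4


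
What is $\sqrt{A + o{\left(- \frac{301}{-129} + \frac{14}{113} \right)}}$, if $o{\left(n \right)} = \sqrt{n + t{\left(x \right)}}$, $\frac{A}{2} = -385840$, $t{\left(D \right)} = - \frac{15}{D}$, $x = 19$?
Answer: $\frac{\sqrt{-32014287658080 + 6441 \sqrt{69189222}}}{6441} \approx 878.45 i$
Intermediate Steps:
$A = -771680$ ($A = 2 \left(-385840\right) = -771680$)
$o{\left(n \right)} = \sqrt{- \frac{15}{19} + n}$ ($o{\left(n \right)} = \sqrt{n - \frac{15}{19}} = \sqrt{- \frac{15}{19} + n}$)
$\sqrt{A + o{\left(- \frac{301}{-129} + \frac{14}{113} \right)}} = \sqrt{-771680 + \frac{\sqrt{-285 + 361 \left(- \frac{301}{-129} + \frac{14}{113}\right)}}{19}} = \sqrt{-771680 + \frac{\sqrt{-285 + 361 \left(\left(-301\right) \left(- \frac{1}{129}\right) + 14 \cdot \frac{1}{113}\right)}}{19}} = \sqrt{-771680 + \frac{\sqrt{-285 + 361 \left(\frac{7}{3} + \frac{14}{113}\right)}}{19}} = \sqrt{-771680 + \frac{\sqrt{-285 + 361 \cdot \frac{833}{339}}}{19}} = \sqrt{-771680 + \frac{\sqrt{-285 + \frac{300713}{339}}}{19}} = \sqrt{-771680 + \frac{\sqrt{\frac{204098}{339}}}{19}} = \sqrt{-771680 + \frac{\frac{1}{339} \sqrt{69189222}}{19}} = \sqrt{-771680 + \frac{\sqrt{69189222}}{6441}}$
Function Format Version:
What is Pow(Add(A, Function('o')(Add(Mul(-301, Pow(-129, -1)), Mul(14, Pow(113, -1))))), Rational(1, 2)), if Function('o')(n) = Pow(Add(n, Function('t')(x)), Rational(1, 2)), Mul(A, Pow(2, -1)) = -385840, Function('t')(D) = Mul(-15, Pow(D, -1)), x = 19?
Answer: Mul(Rational(1, 6441), Pow(Add(-32014287658080, Mul(6441, Pow(69189222, Rational(1, 2)))), Rational(1, 2))) ≈ Mul(878.45, I)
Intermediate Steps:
A = -771680 (A = Mul(2, -385840) = -771680)
Function('o')(n) = Pow(Add(Rational(-15, 19), n), Rational(1, 2)) (Function('o')(n) = Pow(Add(n, Mul(-15, Pow(19, -1))), Rational(1, 2)) = Pow(Add(n, Mul(-15, Rational(1, 19))), Rational(1, 2)) = Pow(Add(n, Rational(-15, 19)), Rational(1, 2)) = Pow(Add(Rational(-15, 19), n), Rational(1, 2)))
Pow(Add(A, Function('o')(Add(Mul(-301, Pow(-129, -1)), Mul(14, Pow(113, -1))))), Rational(1, 2)) = Pow(Add(-771680, Mul(Rational(1, 19), Pow(Add(-285, Mul(361, Add(Mul(-301, Pow(-129, -1)), Mul(14, Pow(113, -1))))), Rational(1, 2)))), Rational(1, 2)) = Pow(Add(-771680, Mul(Rational(1, 19), Pow(Add(-285, Mul(361, Add(Mul(-301, Rational(-1, 129)), Mul(14, Rational(1, 113))))), Rational(1, 2)))), Rational(1, 2)) = Pow(Add(-771680, Mul(Rational(1, 19), Pow(Add(-285, Mul(361, Add(Rational(7, 3), Rational(14, 113)))), Rational(1, 2)))), Rational(1, 2)) = Pow(Add(-771680, Mul(Rational(1, 19), Pow(Add(-285, Mul(361, Rational(833, 339))), Rational(1, 2)))), Rational(1, 2)) = Pow(Add(-771680, Mul(Rational(1, 19), Pow(Add(-285, Rational(300713, 339)), Rational(1, 2)))), Rational(1, 2)) = Pow(Add(-771680, Mul(Rational(1, 19), Pow(Rational(204098, 339), Rational(1, 2)))), Rational(1, 2)) = Pow(Add(-771680, Mul(Rational(1, 19), Mul(Rational(1, 339), Pow(69189222, Rational(1, 2))))), Rational(1, 2)) = Pow(Add(-771680, Mul(Rational(1, 6441), Pow(69189222, Rational(1, 2)))), Rational(1, 2))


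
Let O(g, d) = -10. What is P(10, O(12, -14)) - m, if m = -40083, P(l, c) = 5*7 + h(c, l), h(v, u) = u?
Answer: 40128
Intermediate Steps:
P(l, c) = 35 + l (P(l, c) = 5*7 + l = 35 + l)
P(10, O(12, -14)) - m = (35 + 10) - 1*(-40083) = 45 + 40083 = 40128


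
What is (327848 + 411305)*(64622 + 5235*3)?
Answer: 59373943031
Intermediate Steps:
(327848 + 411305)*(64622 + 5235*3) = 739153*(64622 + 15705) = 739153*80327 = 59373943031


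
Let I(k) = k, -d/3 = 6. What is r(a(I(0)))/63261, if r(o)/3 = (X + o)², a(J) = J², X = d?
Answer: 12/781 ≈ 0.015365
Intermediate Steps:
d = -18 (d = -3*6 = -18)
X = -18
r(o) = 3*(-18 + o)²
r(a(I(0)))/63261 = (3*(-18 + 0²)²)/63261 = (3*(-18 + 0)²)*(1/63261) = (3*(-18)²)*(1/63261) = (3*324)*(1/63261) = 972*(1/63261) = 12/781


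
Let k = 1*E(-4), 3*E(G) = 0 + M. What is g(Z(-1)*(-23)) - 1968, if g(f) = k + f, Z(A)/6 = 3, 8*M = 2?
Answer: -28583/12 ≈ -2381.9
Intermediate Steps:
M = ¼ (M = (⅛)*2 = ¼ ≈ 0.25000)
E(G) = 1/12 (E(G) = (0 + ¼)/3 = (⅓)*(¼) = 1/12)
Z(A) = 18 (Z(A) = 6*3 = 18)
k = 1/12 (k = 1*(1/12) = 1/12 ≈ 0.083333)
g(f) = 1/12 + f
g(Z(-1)*(-23)) - 1968 = (1/12 + 18*(-23)) - 1968 = (1/12 - 414) - 1968 = -4967/12 - 1968 = -28583/12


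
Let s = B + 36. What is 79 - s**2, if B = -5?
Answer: -882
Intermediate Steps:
s = 31 (s = -5 + 36 = 31)
79 - s**2 = 79 - 1*31**2 = 79 - 1*961 = 79 - 961 = -882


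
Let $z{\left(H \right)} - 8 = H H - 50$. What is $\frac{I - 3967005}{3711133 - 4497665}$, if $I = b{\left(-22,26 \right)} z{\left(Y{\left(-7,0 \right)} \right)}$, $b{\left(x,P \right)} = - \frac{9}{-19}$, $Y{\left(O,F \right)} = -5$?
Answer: $\frac{18843312}{3736027} \approx 5.0437$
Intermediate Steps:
$z{\left(H \right)} = -42 + H^{2}$ ($z{\left(H \right)} = 8 + \left(H H - 50\right) = 8 + \left(H^{2} - 50\right) = 8 + \left(-50 + H^{2}\right) = -42 + H^{2}$)
$b{\left(x,P \right)} = \frac{9}{19}$ ($b{\left(x,P \right)} = \left(-9\right) \left(- \frac{1}{19}\right) = \frac{9}{19}$)
$I = - \frac{153}{19}$ ($I = \frac{9 \left(-42 + \left(-5\right)^{2}\right)}{19} = \frac{9 \left(-42 + 25\right)}{19} = \frac{9}{19} \left(-17\right) = - \frac{153}{19} \approx -8.0526$)
$\frac{I - 3967005}{3711133 - 4497665} = \frac{- \frac{153}{19} - 3967005}{3711133 - 4497665} = - \frac{75373248}{19 \left(-786532\right)} = \left(- \frac{75373248}{19}\right) \left(- \frac{1}{786532}\right) = \frac{18843312}{3736027}$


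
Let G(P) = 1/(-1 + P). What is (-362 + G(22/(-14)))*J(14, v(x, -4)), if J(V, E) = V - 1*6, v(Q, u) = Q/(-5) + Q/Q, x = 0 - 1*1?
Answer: -26092/9 ≈ -2899.1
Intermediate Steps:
x = -1 (x = 0 - 1 = -1)
v(Q, u) = 1 - Q/5 (v(Q, u) = Q*(-⅕) + 1 = -Q/5 + 1 = 1 - Q/5)
J(V, E) = -6 + V (J(V, E) = V - 6 = -6 + V)
(-362 + G(22/(-14)))*J(14, v(x, -4)) = (-362 + 1/(-1 + 22/(-14)))*(-6 + 14) = (-362 + 1/(-1 + 22*(-1/14)))*8 = (-362 + 1/(-1 - 11/7))*8 = (-362 + 1/(-18/7))*8 = (-362 - 7/18)*8 = -6523/18*8 = -26092/9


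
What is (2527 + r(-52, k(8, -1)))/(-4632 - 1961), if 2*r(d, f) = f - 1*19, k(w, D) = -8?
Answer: -5027/13186 ≈ -0.38124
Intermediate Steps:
r(d, f) = -19/2 + f/2 (r(d, f) = (f - 1*19)/2 = (f - 19)/2 = (-19 + f)/2 = -19/2 + f/2)
(2527 + r(-52, k(8, -1)))/(-4632 - 1961) = (2527 + (-19/2 + (½)*(-8)))/(-4632 - 1961) = (2527 + (-19/2 - 4))/(-6593) = (2527 - 27/2)*(-1/6593) = (5027/2)*(-1/6593) = -5027/13186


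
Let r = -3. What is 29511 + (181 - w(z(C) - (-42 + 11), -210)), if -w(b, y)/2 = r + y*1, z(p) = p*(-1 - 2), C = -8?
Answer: 29266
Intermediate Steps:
z(p) = -3*p (z(p) = p*(-3) = -3*p)
w(b, y) = 6 - 2*y (w(b, y) = -2*(-3 + y*1) = -2*(-3 + y) = 6 - 2*y)
29511 + (181 - w(z(C) - (-42 + 11), -210)) = 29511 + (181 - (6 - 2*(-210))) = 29511 + (181 - (6 + 420)) = 29511 + (181 - 1*426) = 29511 + (181 - 426) = 29511 - 245 = 29266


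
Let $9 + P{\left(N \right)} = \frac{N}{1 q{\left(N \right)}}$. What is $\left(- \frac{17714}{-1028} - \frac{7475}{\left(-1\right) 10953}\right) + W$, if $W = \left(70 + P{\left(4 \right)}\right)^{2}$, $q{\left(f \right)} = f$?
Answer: $\frac{21741965519}{5629842} \approx 3861.9$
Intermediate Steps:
$P{\left(N \right)} = -8$ ($P{\left(N \right)} = -9 + \frac{N}{1 N} = -9 + \frac{N}{N} = -9 + 1 = -8$)
$W = 3844$ ($W = \left(70 - 8\right)^{2} = 62^{2} = 3844$)
$\left(- \frac{17714}{-1028} - \frac{7475}{\left(-1\right) 10953}\right) + W = \left(- \frac{17714}{-1028} - \frac{7475}{\left(-1\right) 10953}\right) + 3844 = \left(\left(-17714\right) \left(- \frac{1}{1028}\right) - \frac{7475}{-10953}\right) + 3844 = \left(\frac{8857}{514} - - \frac{7475}{10953}\right) + 3844 = \left(\frac{8857}{514} + \frac{7475}{10953}\right) + 3844 = \frac{100852871}{5629842} + 3844 = \frac{21741965519}{5629842}$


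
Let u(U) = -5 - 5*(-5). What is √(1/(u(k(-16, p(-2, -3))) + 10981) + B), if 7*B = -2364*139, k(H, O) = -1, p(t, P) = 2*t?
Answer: I*√278371417545123/77007 ≈ 216.66*I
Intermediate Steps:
B = -328596/7 (B = (-2364*139)/7 = (⅐)*(-328596) = -328596/7 ≈ -46942.)
u(U) = 20 (u(U) = -5 + 25 = 20)
√(1/(u(k(-16, p(-2, -3))) + 10981) + B) = √(1/(20 + 10981) - 328596/7) = √(1/11001 - 328596/7) = √(-3614884589/77007) = I*√278371417545123/77007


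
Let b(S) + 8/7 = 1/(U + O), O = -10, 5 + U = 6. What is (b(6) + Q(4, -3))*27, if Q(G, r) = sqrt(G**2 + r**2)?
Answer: 708/7 ≈ 101.14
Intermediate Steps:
U = 1 (U = -5 + 6 = 1)
b(S) = -79/63 (b(S) = -8/7 + 1/(1 - 10) = -8/7 + 1/(-9) = -8/7 - 1/9 = -79/63)
(b(6) + Q(4, -3))*27 = (-79/63 + sqrt(4**2 + (-3)**2))*27 = (-79/63 + sqrt(16 + 9))*27 = (-79/63 + sqrt(25))*27 = (-79/63 + 5)*27 = (236/63)*27 = 708/7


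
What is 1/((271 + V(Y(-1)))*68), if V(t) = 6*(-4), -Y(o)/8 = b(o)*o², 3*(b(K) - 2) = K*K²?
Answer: 1/16796 ≈ 5.9538e-5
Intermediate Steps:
b(K) = 2 + K³/3 (b(K) = 2 + (K*K²)/3 = 2 + K³/3)
Y(o) = -8*o²*(2 + o³/3) (Y(o) = -8*(2 + o³/3)*o² = -8*o²*(2 + o³/3))
V(t) = -24
1/((271 + V(Y(-1)))*68) = 1/((271 - 24)*68) = 1/(247*68) = 1/16796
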